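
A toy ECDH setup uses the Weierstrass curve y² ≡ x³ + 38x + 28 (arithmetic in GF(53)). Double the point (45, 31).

tangent at (45, 31): λ = (3·45² + 38)/(2·31) ≡ 18/9. 9⁻¹ ≡ 6 (mod 53), so λ ≡ 18·6 ≡ 2.
  x = λ² - 45 - 45 = 4 - 90 ≡ 20; y = λ·(45 - 20) - 31 ≡ 19. → (20, 19)

(20, 19)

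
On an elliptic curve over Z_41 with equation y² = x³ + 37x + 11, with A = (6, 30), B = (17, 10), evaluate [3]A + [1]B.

(37, 39)

First 3A:
Repeated addition: build up to 3A.
2A: tangent at (6, 30): λ = (3·6² + 37)/(2·30) ≡ 22/19. 19⁻¹ ≡ 13 (mod 41) since 19·13 = 247 ≡ 1, so λ ≡ 22·13 ≡ 40.
  x = λ² - 6 - 6 = 1600 - 12 ≡ 30; y = λ·(6 - 30) - 30 ≡ 35. → (30, 35)
3A: (30, 35) + (6, 30). λ = (30 - 35)/(6 - 30) ≡ 36/17 mod 41. 17⁻¹ ≡ 29 (mod 41) since 17·29 = 493 ≡ 1, so λ ≡ 19.
  x = λ² - 30 - 6 = 361 - 36 ≡ 38; y = λ·(30 - 38) - 35 ≡ 18. → (38, 18)
3A = (38, 18).
Finally 3A + B:
(38, 18) + (17, 10). λ = (10 - 18)/(17 - 38) ≡ 33/20 mod 41. 20⁻¹ ≡ 39 (mod 41), so λ ≡ 16.
  x = λ² - 38 - 17 = 256 - 55 ≡ 37; y = λ·(38 - 37) - 18 ≡ 39. → (37, 39)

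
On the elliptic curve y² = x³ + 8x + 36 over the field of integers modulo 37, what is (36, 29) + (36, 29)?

(11, 7)

tangent at (36, 29): λ = (3·36² + 8)/(2·29) ≡ 11/21. 21⁻¹ ≡ 30 (mod 37), so λ ≡ 11·30 ≡ 34.
  x = λ² - 36 - 36 = 1156 - 72 ≡ 11; y = λ·(36 - 11) - 29 ≡ 7. → (11, 7)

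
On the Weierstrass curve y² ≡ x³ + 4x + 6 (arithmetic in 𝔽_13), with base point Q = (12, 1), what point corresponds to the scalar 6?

Double-and-add on 6 = (110)₂. Start with Q = (12, 1) for the leading 1-bit.
double: tangent at (12, 1): λ = (3·12² + 4)/(2·1) ≡ 7/2. 2⁻¹ ≡ 7 (mod 13), so λ ≡ 7·7 ≡ 10.
  x = λ² - 12 - 12 = 100 - 24 ≡ 11; y = λ·(12 - 11) - 1 ≡ 9. → (11, 9)
add Q: (11, 9) + (12, 1). λ = (1 - 9)/(12 - 11) ≡ 5/1 mod 13. 1⁻¹ ≡ 1 (mod 13), so λ ≡ 5.
  x = λ² - 11 - 12 = 25 - 23 ≡ 2; y = λ·(11 - 2) - 9 ≡ 10. → (2, 10)
double: tangent at (2, 10): λ = (3·2² + 4)/(2·10) ≡ 3/7. 7⁻¹ ≡ 2 (mod 13) since 7·2 = 14 ≡ 1, so λ ≡ 3·2 ≡ 6.
  x = λ² - 2 - 2 = 36 - 4 ≡ 6; y = λ·(2 - 6) - 10 ≡ 5. → (6, 5)

(6, 5)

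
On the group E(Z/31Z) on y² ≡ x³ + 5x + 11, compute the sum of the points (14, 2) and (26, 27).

(30, 6)

(14, 2) + (26, 27). λ = (27 - 2)/(26 - 14) ≡ 25/12 mod 31. 12⁻¹ ≡ 13 (mod 31) since 12·13 = 156 ≡ 1, so λ ≡ 15.
  x = λ² - 14 - 26 = 225 - 40 ≡ 30; y = λ·(14 - 30) - 2 ≡ 6. → (30, 6)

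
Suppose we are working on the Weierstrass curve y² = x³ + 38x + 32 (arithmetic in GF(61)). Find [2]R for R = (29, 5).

tangent at (29, 5): λ = (3·29² + 38)/(2·5) ≡ 60/10. 10⁻¹ ≡ 55 (mod 61) since 10·55 = 550 ≡ 1, so λ ≡ 60·55 ≡ 6.
  x = λ² - 29 - 29 = 36 - 58 ≡ 39; y = λ·(29 - 39) - 5 ≡ 57. → (39, 57)

(39, 57)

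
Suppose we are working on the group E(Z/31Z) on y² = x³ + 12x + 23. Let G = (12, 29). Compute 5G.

Double-and-add on 5 = (101)₂. Start with G = (12, 29) for the leading 1-bit.
double: tangent at (12, 29): λ = (3·12² + 12)/(2·29) ≡ 10/27. 27⁻¹ ≡ 23 (mod 31) since 27·23 = 621 ≡ 1, so λ ≡ 10·23 ≡ 13.
  x = λ² - 12 - 12 = 169 - 24 ≡ 21; y = λ·(12 - 21) - 29 ≡ 9. → (21, 9)
double: tangent at (21, 9): λ = (3·21² + 12)/(2·9) ≡ 2/18. 18⁻¹ ≡ 19 (mod 31), so λ ≡ 2·19 ≡ 7.
  x = λ² - 21 - 21 = 49 - 42 ≡ 7; y = λ·(21 - 7) - 9 ≡ 27. → (7, 27)
add G: (7, 27) + (12, 29). λ = (29 - 27)/(12 - 7) ≡ 2/5 mod 31. 5⁻¹ ≡ 25 (mod 31), so λ ≡ 19.
  x = λ² - 7 - 12 = 361 - 19 ≡ 1; y = λ·(7 - 1) - 27 ≡ 25. → (1, 25)

(1, 25)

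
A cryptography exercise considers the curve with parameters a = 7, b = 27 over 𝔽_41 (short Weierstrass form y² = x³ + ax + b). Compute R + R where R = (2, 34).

(6, 30)

tangent at (2, 34): λ = (3·2² + 7)/(2·34) ≡ 19/27. 27⁻¹ ≡ 38 (mod 41) since 27·38 = 1026 ≡ 1, so λ ≡ 19·38 ≡ 25.
  x = λ² - 2 - 2 = 625 - 4 ≡ 6; y = λ·(2 - 6) - 34 ≡ 30. → (6, 30)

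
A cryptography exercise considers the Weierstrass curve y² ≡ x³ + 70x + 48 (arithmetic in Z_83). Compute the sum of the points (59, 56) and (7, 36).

(59, 56) + (7, 36). λ = (36 - 56)/(7 - 59) ≡ 63/31 mod 83. 31⁻¹ ≡ 75 (mod 83) since 31·75 = 2325 ≡ 1, so λ ≡ 77.
  x = λ² - 59 - 7 = 5929 - 66 ≡ 53; y = λ·(59 - 53) - 56 ≡ 74. → (53, 74)

(53, 74)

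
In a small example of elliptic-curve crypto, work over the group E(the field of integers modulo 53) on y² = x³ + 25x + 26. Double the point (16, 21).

(46, 41)

tangent at (16, 21): λ = (3·16² + 25)/(2·21) ≡ 51/42. 42⁻¹ ≡ 24 (mod 53), so λ ≡ 51·24 ≡ 5.
  x = λ² - 16 - 16 = 25 - 32 ≡ 46; y = λ·(16 - 46) - 21 ≡ 41. → (46, 41)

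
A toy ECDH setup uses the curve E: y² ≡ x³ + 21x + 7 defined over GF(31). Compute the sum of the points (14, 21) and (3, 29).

(3, 2)

(14, 21) + (3, 29). λ = (29 - 21)/(3 - 14) ≡ 8/20 mod 31. 20⁻¹ ≡ 14 (mod 31) since 20·14 = 280 ≡ 1, so λ ≡ 19.
  x = λ² - 14 - 3 = 361 - 17 ≡ 3; y = λ·(14 - 3) - 21 ≡ 2. → (3, 2)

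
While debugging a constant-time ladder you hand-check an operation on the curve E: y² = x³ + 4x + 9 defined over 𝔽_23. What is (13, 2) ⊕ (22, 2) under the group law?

(11, 21)

(13, 2) + (22, 2). λ = (2 - 2)/(22 - 13) ≡ 0/9 mod 23. 9⁻¹ ≡ 18 (mod 23) since 9·18 = 162 ≡ 1, so λ ≡ 0.
  x = λ² - 13 - 22 = 0 - 35 ≡ 11; y = λ·(13 - 11) - 2 ≡ 21. → (11, 21)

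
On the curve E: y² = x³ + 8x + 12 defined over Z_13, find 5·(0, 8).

Write Q = (0, 8).
Double-and-add on 5 = (101)₂. Start with Q = (0, 8) for the leading 1-bit.
double: tangent at (0, 8): λ = (3·0² + 8)/(2·8) ≡ 8/3. 3⁻¹ ≡ 9 (mod 13) since 3·9 = 27 ≡ 1, so λ ≡ 8·9 ≡ 7.
  x = λ² - 0 - 0 = 49 - 0 ≡ 10; y = λ·(0 - 10) - 8 ≡ 0. → (10, 0)
double: (10, 0) + (10, 0): same x and y₁ ≡ -y₂, so the sum is the point at infinity.
add Q: the point at infinity + (0, 8) = (0, 8) (identity).

(0, 8)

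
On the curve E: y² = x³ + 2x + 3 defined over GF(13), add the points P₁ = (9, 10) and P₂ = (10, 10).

(7, 3)

(9, 10) + (10, 10). λ = (10 - 10)/(10 - 9) ≡ 0/1 mod 13. 1⁻¹ ≡ 1 (mod 13), so λ ≡ 0.
  x = λ² - 9 - 10 = 0 - 19 ≡ 7; y = λ·(9 - 7) - 10 ≡ 3. → (7, 3)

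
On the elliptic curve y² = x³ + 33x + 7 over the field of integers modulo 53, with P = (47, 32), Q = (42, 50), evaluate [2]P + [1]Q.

(50, 27)

First 2P:
Repeated addition: build up to 2P.
2P: tangent at (47, 32): λ = (3·47² + 33)/(2·32) ≡ 35/11. 11⁻¹ ≡ 29 (mod 53), so λ ≡ 35·29 ≡ 8.
  x = λ² - 47 - 47 = 64 - 94 ≡ 23; y = λ·(47 - 23) - 32 ≡ 1. → (23, 1)
2P = (23, 1).
Finally 2P + Q:
(23, 1) + (42, 50). λ = (50 - 1)/(42 - 23) ≡ 49/19 mod 53. 19⁻¹ ≡ 14 (mod 53), so λ ≡ 50.
  x = λ² - 23 - 42 = 2500 - 65 ≡ 50; y = λ·(23 - 50) - 1 ≡ 27. → (50, 27)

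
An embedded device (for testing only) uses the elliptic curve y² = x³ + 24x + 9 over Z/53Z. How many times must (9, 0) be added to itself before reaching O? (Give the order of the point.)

2

2P: (9, 0) + (9, 0): same x and y₁ ≡ -y₂, so the sum is O.
2P = O, so the order is 2.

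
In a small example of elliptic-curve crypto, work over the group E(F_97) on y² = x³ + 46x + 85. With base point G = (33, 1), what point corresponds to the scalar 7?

Repeated addition: build up to 7G.
2G: tangent at (33, 1): λ = (3·33² + 46)/(2·1) ≡ 15/2. 2⁻¹ ≡ 49 (mod 97), so λ ≡ 15·49 ≡ 56.
  x = λ² - 33 - 33 = 3136 - 66 ≡ 63; y = λ·(33 - 63) - 1 ≡ 65. → (63, 65)
3G: (63, 65) + (33, 1). λ = (1 - 65)/(33 - 63) ≡ 33/67 mod 97. 67⁻¹ ≡ 42 (mod 97), so λ ≡ 28.
  x = λ² - 63 - 33 = 784 - 96 ≡ 9; y = λ·(63 - 9) - 65 ≡ 89. → (9, 89)
4G: (9, 89) + (33, 1). λ = (1 - 89)/(33 - 9) ≡ 9/24 mod 97. 24⁻¹ ≡ 93 (mod 97) since 24·93 = 2232 ≡ 1, so λ ≡ 61.
  x = λ² - 9 - 33 = 3721 - 42 ≡ 90; y = λ·(9 - 90) - 89 ≡ 14. → (90, 14)
5G: (90, 14) + (33, 1). λ = (1 - 14)/(33 - 90) ≡ 84/40 mod 97. 40⁻¹ ≡ 17 (mod 97), so λ ≡ 70.
  x = λ² - 90 - 33 = 4900 - 123 ≡ 24; y = λ·(90 - 24) - 14 ≡ 47. → (24, 47)
6G: (24, 47) + (33, 1). λ = (1 - 47)/(33 - 24) ≡ 51/9 mod 97. 9⁻¹ ≡ 54 (mod 97) since 9·54 = 486 ≡ 1, so λ ≡ 38.
  x = λ² - 24 - 33 = 1444 - 57 ≡ 29; y = λ·(24 - 29) - 47 ≡ 54. → (29, 54)
7G: (29, 54) + (33, 1). λ = (1 - 54)/(33 - 29) ≡ 44/4 mod 97. 4⁻¹ ≡ 73 (mod 97) since 4·73 = 292 ≡ 1, so λ ≡ 11.
  x = λ² - 29 - 33 = 121 - 62 ≡ 59; y = λ·(29 - 59) - 54 ≡ 4. → (59, 4)

(59, 4)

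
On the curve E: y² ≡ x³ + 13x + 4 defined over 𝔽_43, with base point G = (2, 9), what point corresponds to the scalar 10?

(36, 0)

Repeated addition: build up to 10G.
2G: tangent at (2, 9): λ = (3·2² + 13)/(2·9) ≡ 25/18. 18⁻¹ ≡ 12 (mod 43) since 18·12 = 216 ≡ 1, so λ ≡ 25·12 ≡ 42.
  x = λ² - 2 - 2 = 1764 - 4 ≡ 40; y = λ·(2 - 40) - 9 ≡ 29. → (40, 29)
3G: (40, 29) + (2, 9). λ = (9 - 29)/(2 - 40) ≡ 23/5 mod 43. 5⁻¹ ≡ 26 (mod 43), so λ ≡ 39.
  x = λ² - 40 - 2 = 1521 - 42 ≡ 17; y = λ·(40 - 17) - 29 ≡ 8. → (17, 8)
4G: (17, 8) + (2, 9). λ = (9 - 8)/(2 - 17) ≡ 1/28 mod 43. 28⁻¹ ≡ 20 (mod 43), so λ ≡ 20.
  x = λ² - 17 - 2 = 400 - 19 ≡ 37; y = λ·(17 - 37) - 8 ≡ 22. → (37, 22)
5G: (37, 22) + (2, 9). λ = (9 - 22)/(2 - 37) ≡ 30/8 mod 43. 8⁻¹ ≡ 27 (mod 43) since 8·27 = 216 ≡ 1, so λ ≡ 36.
  x = λ² - 37 - 2 = 1296 - 39 ≡ 10; y = λ·(37 - 10) - 22 ≡ 4. → (10, 4)
6G: (10, 4) + (2, 9). λ = (9 - 4)/(2 - 10) ≡ 5/35 mod 43. 35⁻¹ ≡ 16 (mod 43) since 35·16 = 560 ≡ 1, so λ ≡ 37.
  x = λ² - 10 - 2 = 1369 - 12 ≡ 24; y = λ·(10 - 24) - 4 ≡ 37. → (24, 37)
7G: (24, 37) + (2, 9). λ = (9 - 37)/(2 - 24) ≡ 15/21 mod 43. 21⁻¹ ≡ 41 (mod 43), so λ ≡ 13.
  x = λ² - 24 - 2 = 169 - 26 ≡ 14; y = λ·(24 - 14) - 37 ≡ 7. → (14, 7)
8G: (14, 7) + (2, 9). λ = (9 - 7)/(2 - 14) ≡ 2/31 mod 43. 31⁻¹ ≡ 25 (mod 43) since 31·25 = 775 ≡ 1, so λ ≡ 7.
  x = λ² - 14 - 2 = 49 - 16 ≡ 33; y = λ·(14 - 33) - 7 ≡ 32. → (33, 32)
9G: (33, 32) + (2, 9). λ = (9 - 32)/(2 - 33) ≡ 20/12 mod 43. 12⁻¹ ≡ 18 (mod 43), so λ ≡ 16.
  x = λ² - 33 - 2 = 256 - 35 ≡ 6; y = λ·(33 - 6) - 32 ≡ 13. → (6, 13)
10G: (6, 13) + (2, 9). λ = (9 - 13)/(2 - 6) ≡ 39/39 mod 43. 39⁻¹ ≡ 32 (mod 43), so λ ≡ 1.
  x = λ² - 6 - 2 = 1 - 8 ≡ 36; y = λ·(6 - 36) - 13 ≡ 0. → (36, 0)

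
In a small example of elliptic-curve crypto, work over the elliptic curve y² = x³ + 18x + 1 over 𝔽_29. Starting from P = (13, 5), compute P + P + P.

Repeated addition: build up to 3P.
2P: tangent at (13, 5): λ = (3·13² + 18)/(2·5) ≡ 3/10. 10⁻¹ ≡ 3 (mod 29), so λ ≡ 3·3 ≡ 9.
  x = λ² - 13 - 13 = 81 - 26 ≡ 26; y = λ·(13 - 26) - 5 ≡ 23. → (26, 23)
3P: (26, 23) + (13, 5). λ = (5 - 23)/(13 - 26) ≡ 11/16 mod 29. 16⁻¹ ≡ 20 (mod 29), so λ ≡ 17.
  x = λ² - 26 - 13 = 289 - 39 ≡ 18; y = λ·(26 - 18) - 23 ≡ 26. → (18, 26)

(18, 26)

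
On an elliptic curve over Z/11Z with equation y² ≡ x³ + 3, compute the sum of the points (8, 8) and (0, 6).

(8, 8) + (0, 6). λ = (6 - 8)/(0 - 8) ≡ 9/3 mod 11. 3⁻¹ ≡ 4 (mod 11), so λ ≡ 3.
  x = λ² - 8 - 0 = 9 - 8 ≡ 1; y = λ·(8 - 1) - 8 ≡ 2. → (1, 2)

(1, 2)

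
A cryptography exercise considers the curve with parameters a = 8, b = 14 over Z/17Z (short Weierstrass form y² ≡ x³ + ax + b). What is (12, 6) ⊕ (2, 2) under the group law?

(12, 11)

(12, 6) + (2, 2). λ = (2 - 6)/(2 - 12) ≡ 13/7 mod 17. 7⁻¹ ≡ 5 (mod 17) since 7·5 = 35 ≡ 1, so λ ≡ 14.
  x = λ² - 12 - 2 = 196 - 14 ≡ 12; y = λ·(12 - 12) - 6 ≡ 11. → (12, 11)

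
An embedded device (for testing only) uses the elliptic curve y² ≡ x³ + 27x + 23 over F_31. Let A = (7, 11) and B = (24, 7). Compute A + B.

(14, 18)

(7, 11) + (24, 7). λ = (7 - 11)/(24 - 7) ≡ 27/17 mod 31. 17⁻¹ ≡ 11 (mod 31), so λ ≡ 18.
  x = λ² - 7 - 24 = 324 - 31 ≡ 14; y = λ·(7 - 14) - 11 ≡ 18. → (14, 18)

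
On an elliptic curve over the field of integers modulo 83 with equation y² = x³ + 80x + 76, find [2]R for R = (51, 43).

tangent at (51, 43): λ = (3·51² + 80)/(2·43) ≡ 81/3. 3⁻¹ ≡ 28 (mod 83), so λ ≡ 81·28 ≡ 27.
  x = λ² - 51 - 51 = 729 - 102 ≡ 46; y = λ·(51 - 46) - 43 ≡ 9. → (46, 9)

(46, 9)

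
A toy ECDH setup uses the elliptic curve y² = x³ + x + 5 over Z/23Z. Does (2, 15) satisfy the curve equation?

no

y² = 15² ≡ 18; x³ + 1x + 5 = 15 ≡ 15 (mod 23). 18 ≠ 15.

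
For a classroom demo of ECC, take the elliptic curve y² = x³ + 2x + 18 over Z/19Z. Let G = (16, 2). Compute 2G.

tangent at (16, 2): λ = (3·16² + 2)/(2·2) ≡ 10/4. 4⁻¹ ≡ 5 (mod 19) since 4·5 = 20 ≡ 1, so λ ≡ 10·5 ≡ 12.
  x = λ² - 16 - 16 = 144 - 32 ≡ 17; y = λ·(16 - 17) - 2 ≡ 5. → (17, 5)

(17, 5)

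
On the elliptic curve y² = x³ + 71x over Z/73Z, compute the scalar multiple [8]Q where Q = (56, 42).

(9, 45)

Double-and-add on 8 = (1000)₂. Start with Q = (56, 42) for the leading 1-bit.
double: tangent at (56, 42): λ = (3·56² + 71)/(2·42) ≡ 62/11. 11⁻¹ ≡ 20 (mod 73), so λ ≡ 62·20 ≡ 72.
  x = λ² - 56 - 56 = 5184 - 112 ≡ 35; y = λ·(56 - 35) - 42 ≡ 10. → (35, 10)
double: tangent at (35, 10): λ = (3·35² + 71)/(2·10) ≡ 23/20. 20⁻¹ ≡ 11 (mod 73) since 20·11 = 220 ≡ 1, so λ ≡ 23·11 ≡ 34.
  x = λ² - 35 - 35 = 1156 - 70 ≡ 64; y = λ·(35 - 64) - 10 ≡ 26. → (64, 26)
double: tangent at (64, 26): λ = (3·64² + 71)/(2·26) ≡ 22/52. 52⁻¹ ≡ 66 (mod 73), so λ ≡ 22·66 ≡ 65.
  x = λ² - 64 - 64 = 4225 - 128 ≡ 9; y = λ·(64 - 9) - 26 ≡ 45. → (9, 45)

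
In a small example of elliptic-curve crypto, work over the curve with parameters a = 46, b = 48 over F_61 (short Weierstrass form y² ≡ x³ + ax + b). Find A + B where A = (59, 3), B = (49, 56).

(0, 32)

(59, 3) + (49, 56). λ = (56 - 3)/(49 - 59) ≡ 53/51 mod 61. 51⁻¹ ≡ 6 (mod 61) since 51·6 = 306 ≡ 1, so λ ≡ 13.
  x = λ² - 59 - 49 = 169 - 108 ≡ 0; y = λ·(59 - 0) - 3 ≡ 32. → (0, 32)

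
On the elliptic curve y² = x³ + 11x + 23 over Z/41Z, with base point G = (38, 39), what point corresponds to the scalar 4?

Repeated addition: build up to 4G.
2G: tangent at (38, 39): λ = (3·38² + 11)/(2·39) ≡ 38/37. 37⁻¹ ≡ 10 (mod 41) since 37·10 = 370 ≡ 1, so λ ≡ 38·10 ≡ 11.
  x = λ² - 38 - 38 = 121 - 76 ≡ 4; y = λ·(38 - 4) - 39 ≡ 7. → (4, 7)
3G: (4, 7) + (38, 39). λ = (39 - 7)/(38 - 4) ≡ 32/34 mod 41. 34⁻¹ ≡ 35 (mod 41), so λ ≡ 13.
  x = λ² - 4 - 38 = 169 - 42 ≡ 4; y = λ·(4 - 4) - 7 ≡ 34. → (4, 34)
4G: (4, 34) + (38, 39). λ = (39 - 34)/(38 - 4) ≡ 5/34 mod 41. 34⁻¹ ≡ 35 (mod 41), so λ ≡ 11.
  x = λ² - 4 - 38 = 121 - 42 ≡ 38; y = λ·(4 - 38) - 34 ≡ 2. → (38, 2)

(38, 2)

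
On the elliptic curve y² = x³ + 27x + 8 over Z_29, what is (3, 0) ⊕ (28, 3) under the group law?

(4, 8)

(3, 0) + (28, 3). λ = (3 - 0)/(28 - 3) ≡ 3/25 mod 29. 25⁻¹ ≡ 7 (mod 29), so λ ≡ 21.
  x = λ² - 3 - 28 = 441 - 31 ≡ 4; y = λ·(3 - 4) - 0 ≡ 8. → (4, 8)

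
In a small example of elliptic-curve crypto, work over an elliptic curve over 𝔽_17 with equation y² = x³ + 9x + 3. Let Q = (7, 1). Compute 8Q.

(6, 16)

Double-and-add on 8 = (1000)₂. Start with Q = (7, 1) for the leading 1-bit.
double: tangent at (7, 1): λ = (3·7² + 9)/(2·1) ≡ 3/2. 2⁻¹ ≡ 9 (mod 17) since 2·9 = 18 ≡ 1, so λ ≡ 3·9 ≡ 10.
  x = λ² - 7 - 7 = 100 - 14 ≡ 1; y = λ·(7 - 1) - 1 ≡ 8. → (1, 8)
double: tangent at (1, 8): λ = (3·1² + 9)/(2·8) ≡ 12/16. 16⁻¹ ≡ 16 (mod 17) since 16·16 = 256 ≡ 1, so λ ≡ 12·16 ≡ 5.
  x = λ² - 1 - 1 = 25 - 2 ≡ 6; y = λ·(1 - 6) - 8 ≡ 1. → (6, 1)
double: tangent at (6, 1): λ = (3·6² + 9)/(2·1) ≡ 15/2. 2⁻¹ ≡ 9 (mod 17) since 2·9 = 18 ≡ 1, so λ ≡ 15·9 ≡ 16.
  x = λ² - 6 - 6 = 256 - 12 ≡ 6; y = λ·(6 - 6) - 1 ≡ 16. → (6, 16)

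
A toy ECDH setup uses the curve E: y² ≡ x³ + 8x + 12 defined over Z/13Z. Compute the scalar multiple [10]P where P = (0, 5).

(10, 0)

Repeated addition: build up to 10P.
2P: tangent at (0, 5): λ = (3·0² + 8)/(2·5) ≡ 8/10. 10⁻¹ ≡ 4 (mod 13) since 10·4 = 40 ≡ 1, so λ ≡ 8·4 ≡ 6.
  x = λ² - 0 - 0 = 36 - 0 ≡ 10; y = λ·(0 - 10) - 5 ≡ 0. → (10, 0)
3P: (10, 0) + (0, 5). λ = (5 - 0)/(0 - 10) ≡ 5/3 mod 13. 3⁻¹ ≡ 9 (mod 13) since 3·9 = 27 ≡ 1, so λ ≡ 6.
  x = λ² - 10 - 0 = 36 - 10 ≡ 0; y = λ·(10 - 0) - 0 ≡ 8. → (0, 8)
4P: (0, 8) + (0, 5): same x and y₁ ≡ -y₂, so the sum is O.
5P: O + (0, 5) = (0, 5) (identity).
6P: tangent at (0, 5): λ = (3·0² + 8)/(2·5) ≡ 8/10. 10⁻¹ ≡ 4 (mod 13), so λ ≡ 8·4 ≡ 6.
  x = λ² - 0 - 0 = 36 - 0 ≡ 10; y = λ·(0 - 10) - 5 ≡ 0. → (10, 0)
7P: (10, 0) + (0, 5). λ = (5 - 0)/(0 - 10) ≡ 5/3 mod 13. 3⁻¹ ≡ 9 (mod 13) since 3·9 = 27 ≡ 1, so λ ≡ 6.
  x = λ² - 10 - 0 = 36 - 10 ≡ 0; y = λ·(10 - 0) - 0 ≡ 8. → (0, 8)
8P: (0, 8) + (0, 5): same x and y₁ ≡ -y₂, so the sum is O.
9P: O + (0, 5) = (0, 5) (identity).
10P: tangent at (0, 5): λ = (3·0² + 8)/(2·5) ≡ 8/10. 10⁻¹ ≡ 4 (mod 13), so λ ≡ 8·4 ≡ 6.
  x = λ² - 0 - 0 = 36 - 0 ≡ 10; y = λ·(0 - 10) - 5 ≡ 0. → (10, 0)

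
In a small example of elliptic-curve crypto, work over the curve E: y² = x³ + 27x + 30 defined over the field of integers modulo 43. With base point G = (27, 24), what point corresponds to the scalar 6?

Double-and-add on 6 = (110)₂. Start with G = (27, 24) for the leading 1-bit.
double: tangent at (27, 24): λ = (3·27² + 27)/(2·24) ≡ 21/5. 5⁻¹ ≡ 26 (mod 43) since 5·26 = 130 ≡ 1, so λ ≡ 21·26 ≡ 30.
  x = λ² - 27 - 27 = 900 - 54 ≡ 29; y = λ·(27 - 29) - 24 ≡ 2. → (29, 2)
add G: (29, 2) + (27, 24). λ = (24 - 2)/(27 - 29) ≡ 22/41 mod 43. 41⁻¹ ≡ 21 (mod 43), so λ ≡ 32.
  x = λ² - 29 - 27 = 1024 - 56 ≡ 22; y = λ·(29 - 22) - 2 ≡ 7. → (22, 7)
double: tangent at (22, 7): λ = (3·22² + 27)/(2·7) ≡ 17/14. 14⁻¹ ≡ 40 (mod 43), so λ ≡ 17·40 ≡ 35.
  x = λ² - 22 - 22 = 1225 - 44 ≡ 20; y = λ·(22 - 20) - 7 ≡ 20. → (20, 20)

(20, 20)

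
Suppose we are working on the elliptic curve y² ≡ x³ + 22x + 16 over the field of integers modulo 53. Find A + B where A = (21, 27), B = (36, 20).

(12, 43)

(21, 27) + (36, 20). λ = (20 - 27)/(36 - 21) ≡ 46/15 mod 53. 15⁻¹ ≡ 46 (mod 53), so λ ≡ 49.
  x = λ² - 21 - 36 = 2401 - 57 ≡ 12; y = λ·(21 - 12) - 27 ≡ 43. → (12, 43)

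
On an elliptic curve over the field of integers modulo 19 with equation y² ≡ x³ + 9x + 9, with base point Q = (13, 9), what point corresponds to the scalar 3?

(1, 0)

Repeated addition: build up to 3Q.
2Q: tangent at (13, 9): λ = (3·13² + 9)/(2·9) ≡ 3/18. 18⁻¹ ≡ 18 (mod 19), so λ ≡ 3·18 ≡ 16.
  x = λ² - 13 - 13 = 256 - 26 ≡ 2; y = λ·(13 - 2) - 9 ≡ 15. → (2, 15)
3Q: (2, 15) + (13, 9). λ = (9 - 15)/(13 - 2) ≡ 13/11 mod 19. 11⁻¹ ≡ 7 (mod 19), so λ ≡ 15.
  x = λ² - 2 - 13 = 225 - 15 ≡ 1; y = λ·(2 - 1) - 15 ≡ 0. → (1, 0)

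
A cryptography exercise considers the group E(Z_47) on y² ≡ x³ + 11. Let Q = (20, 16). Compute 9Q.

Double-and-add on 9 = (1001)₂. Start with Q = (20, 16) for the leading 1-bit.
double: tangent at (20, 16): λ = (3·20² + 0)/(2·16) ≡ 25/32. 32⁻¹ ≡ 25 (mod 47) since 32·25 = 800 ≡ 1, so λ ≡ 25·25 ≡ 14.
  x = λ² - 20 - 20 = 196 - 40 ≡ 15; y = λ·(20 - 15) - 16 ≡ 7. → (15, 7)
double: tangent at (15, 7): λ = (3·15² + 0)/(2·7) ≡ 17/14. 14⁻¹ ≡ 37 (mod 47) since 14·37 = 518 ≡ 1, so λ ≡ 17·37 ≡ 18.
  x = λ² - 15 - 15 = 324 - 30 ≡ 12; y = λ·(15 - 12) - 7 ≡ 0. → (12, 0)
double: (12, 0) + (12, 0): same x and y₁ ≡ -y₂, so the sum is O.
add Q: O + (20, 16) = (20, 16) (identity).

(20, 16)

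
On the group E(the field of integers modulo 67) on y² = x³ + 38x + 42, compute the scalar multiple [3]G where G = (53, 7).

(8, 56)

Repeated addition: build up to 3G.
2G: tangent at (53, 7): λ = (3·53² + 38)/(2·7) ≡ 23/14. 14⁻¹ ≡ 24 (mod 67) since 14·24 = 336 ≡ 1, so λ ≡ 23·24 ≡ 16.
  x = λ² - 53 - 53 = 256 - 106 ≡ 16; y = λ·(53 - 16) - 7 ≡ 49. → (16, 49)
3G: (16, 49) + (53, 7). λ = (7 - 49)/(53 - 16) ≡ 25/37 mod 67. 37⁻¹ ≡ 29 (mod 67) since 37·29 = 1073 ≡ 1, so λ ≡ 55.
  x = λ² - 16 - 53 = 3025 - 69 ≡ 8; y = λ·(16 - 8) - 49 ≡ 56. → (8, 56)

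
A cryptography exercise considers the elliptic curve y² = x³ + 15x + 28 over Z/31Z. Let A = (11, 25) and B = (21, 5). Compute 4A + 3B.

First 4A:
Double-and-add on 4 = (100)₂. Start with A = (11, 25) for the leading 1-bit.
double: tangent at (11, 25): λ = (3·11² + 15)/(2·25) ≡ 6/19. 19⁻¹ ≡ 18 (mod 31) since 19·18 = 342 ≡ 1, so λ ≡ 6·18 ≡ 15.
  x = λ² - 11 - 11 = 225 - 22 ≡ 17; y = λ·(11 - 17) - 25 ≡ 9. → (17, 9)
double: tangent at (17, 9): λ = (3·17² + 15)/(2·9) ≡ 14/18. 18⁻¹ ≡ 19 (mod 31), so λ ≡ 14·19 ≡ 18.
  x = λ² - 17 - 17 = 324 - 34 ≡ 11; y = λ·(17 - 11) - 9 ≡ 6. → (11, 6)
4A = (11, 6).
Next 3B:
Repeated addition: build up to 3B.
2B: tangent at (21, 5): λ = (3·21² + 15)/(2·5) ≡ 5/10. 10⁻¹ ≡ 28 (mod 31) since 10·28 = 280 ≡ 1, so λ ≡ 5·28 ≡ 16.
  x = λ² - 21 - 21 = 256 - 42 ≡ 28; y = λ·(21 - 28) - 5 ≡ 7. → (28, 7)
3B: (28, 7) + (21, 5). λ = (5 - 7)/(21 - 28) ≡ 29/24 mod 31. 24⁻¹ ≡ 22 (mod 31), so λ ≡ 18.
  x = λ² - 28 - 21 = 324 - 49 ≡ 27; y = λ·(28 - 27) - 7 ≡ 11. → (27, 11)
3B = (27, 11).
Finally 4A + 3B:
(11, 6) + (27, 11). λ = (11 - 6)/(27 - 11) ≡ 5/16 mod 31. 16⁻¹ ≡ 2 (mod 31) since 16·2 = 32 ≡ 1, so λ ≡ 10.
  x = λ² - 11 - 27 = 100 - 38 ≡ 0; y = λ·(11 - 0) - 6 ≡ 11. → (0, 11)

(0, 11)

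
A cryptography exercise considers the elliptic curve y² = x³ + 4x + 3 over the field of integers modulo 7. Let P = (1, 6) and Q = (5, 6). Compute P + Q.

(1, 1)

(1, 6) + (5, 6). λ = (6 - 6)/(5 - 1) ≡ 0/4 mod 7. 4⁻¹ ≡ 2 (mod 7) since 4·2 = 8 ≡ 1, so λ ≡ 0.
  x = λ² - 1 - 5 = 0 - 6 ≡ 1; y = λ·(1 - 1) - 6 ≡ 1. → (1, 1)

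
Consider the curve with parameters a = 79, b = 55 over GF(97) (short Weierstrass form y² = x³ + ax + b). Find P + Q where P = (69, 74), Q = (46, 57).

(69, 74) + (46, 57). λ = (57 - 74)/(46 - 69) ≡ 80/74 mod 97. 74⁻¹ ≡ 59 (mod 97), so λ ≡ 64.
  x = λ² - 69 - 46 = 4096 - 115 ≡ 4; y = λ·(69 - 4) - 74 ≡ 12. → (4, 12)

(4, 12)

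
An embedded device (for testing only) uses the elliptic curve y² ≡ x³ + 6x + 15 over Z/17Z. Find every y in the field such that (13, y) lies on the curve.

none

x³ + 6x + 15 = 2290 ≡ 12 (mod 17).
12 is a non-residue mod 17; no y exists.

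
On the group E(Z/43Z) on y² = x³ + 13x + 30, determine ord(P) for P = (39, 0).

2

2P: (39, 0) + (39, 0): same x and y₁ ≡ -y₂, so the sum is O.
2P = O, so the order is 2.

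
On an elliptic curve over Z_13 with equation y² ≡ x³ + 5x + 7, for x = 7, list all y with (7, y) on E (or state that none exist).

x³ + 5x + 7 = 385 ≡ 8 (mod 13).
8 is a non-residue mod 13; no y exists.

none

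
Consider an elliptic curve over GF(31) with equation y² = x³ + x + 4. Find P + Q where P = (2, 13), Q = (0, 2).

(5, 17)

(2, 13) + (0, 2). λ = (2 - 13)/(0 - 2) ≡ 20/29 mod 31. 29⁻¹ ≡ 15 (mod 31) since 29·15 = 435 ≡ 1, so λ ≡ 21.
  x = λ² - 2 - 0 = 441 - 2 ≡ 5; y = λ·(2 - 5) - 13 ≡ 17. → (5, 17)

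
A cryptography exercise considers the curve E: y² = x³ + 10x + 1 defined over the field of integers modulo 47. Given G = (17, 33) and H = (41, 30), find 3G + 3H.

(9, 16)

First 3G:
Repeated addition: build up to 3G.
2G: tangent at (17, 33): λ = (3·17² + 10)/(2·33) ≡ 31/19. 19⁻¹ ≡ 5 (mod 47) since 19·5 = 95 ≡ 1, so λ ≡ 31·5 ≡ 14.
  x = λ² - 17 - 17 = 196 - 34 ≡ 21; y = λ·(17 - 21) - 33 ≡ 5. → (21, 5)
3G: (21, 5) + (17, 33). λ = (33 - 5)/(17 - 21) ≡ 28/43 mod 47. 43⁻¹ ≡ 35 (mod 47), so λ ≡ 40.
  x = λ² - 21 - 17 = 1600 - 38 ≡ 11; y = λ·(21 - 11) - 5 ≡ 19. → (11, 19)
3G = (11, 19).
Next 3H:
Repeated addition: build up to 3H.
2H: tangent at (41, 30): λ = (3·41² + 10)/(2·30) ≡ 24/13. 13⁻¹ ≡ 29 (mod 47), so λ ≡ 24·29 ≡ 38.
  x = λ² - 41 - 41 = 1444 - 82 ≡ 46; y = λ·(41 - 46) - 30 ≡ 15. → (46, 15)
3H: (46, 15) + (41, 30). λ = (30 - 15)/(41 - 46) ≡ 15/42 mod 47. 42⁻¹ ≡ 28 (mod 47), so λ ≡ 44.
  x = λ² - 46 - 41 = 1936 - 87 ≡ 16; y = λ·(46 - 16) - 15 ≡ 36. → (16, 36)
3H = (16, 36).
Finally 3G + 3H:
(11, 19) + (16, 36). λ = (36 - 19)/(16 - 11) ≡ 17/5 mod 47. 5⁻¹ ≡ 19 (mod 47), so λ ≡ 41.
  x = λ² - 11 - 16 = 1681 - 27 ≡ 9; y = λ·(11 - 9) - 19 ≡ 16. → (9, 16)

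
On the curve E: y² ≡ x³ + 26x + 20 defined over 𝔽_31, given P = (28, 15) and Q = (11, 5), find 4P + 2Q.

First 4P:
Repeated addition: build up to 4P.
2P: tangent at (28, 15): λ = (3·28² + 26)/(2·15) ≡ 22/30. 30⁻¹ ≡ 30 (mod 31), so λ ≡ 22·30 ≡ 9.
  x = λ² - 28 - 28 = 81 - 56 ≡ 25; y = λ·(28 - 25) - 15 ≡ 12. → (25, 12)
3P: (25, 12) + (28, 15). λ = (15 - 12)/(28 - 25) ≡ 3/3 mod 31. 3⁻¹ ≡ 21 (mod 31) since 3·21 = 63 ≡ 1, so λ ≡ 1.
  x = λ² - 25 - 28 = 1 - 53 ≡ 10; y = λ·(25 - 10) - 12 ≡ 3. → (10, 3)
4P: (10, 3) + (28, 15). λ = (15 - 3)/(28 - 10) ≡ 12/18 mod 31. 18⁻¹ ≡ 19 (mod 31), so λ ≡ 11.
  x = λ² - 10 - 28 = 121 - 38 ≡ 21; y = λ·(10 - 21) - 3 ≡ 0. → (21, 0)
4P = (21, 0).
Next 2Q:
Repeated addition: build up to 2Q.
2Q: tangent at (11, 5): λ = (3·11² + 26)/(2·5) ≡ 17/10. 10⁻¹ ≡ 28 (mod 31) since 10·28 = 280 ≡ 1, so λ ≡ 17·28 ≡ 11.
  x = λ² - 11 - 11 = 121 - 22 ≡ 6; y = λ·(11 - 6) - 5 ≡ 19. → (6, 19)
2Q = (6, 19).
Finally 4P + 2Q:
(21, 0) + (6, 19). λ = (19 - 0)/(6 - 21) ≡ 19/16 mod 31. 16⁻¹ ≡ 2 (mod 31) since 16·2 = 32 ≡ 1, so λ ≡ 7.
  x = λ² - 21 - 6 = 49 - 27 ≡ 22; y = λ·(21 - 22) - 0 ≡ 24. → (22, 24)

(22, 24)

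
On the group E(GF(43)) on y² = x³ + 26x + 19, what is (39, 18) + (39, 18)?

tangent at (39, 18): λ = (3·39² + 26)/(2·18) ≡ 31/36. 36⁻¹ ≡ 6 (mod 43), so λ ≡ 31·6 ≡ 14.
  x = λ² - 39 - 39 = 196 - 78 ≡ 32; y = λ·(39 - 32) - 18 ≡ 37. → (32, 37)

(32, 37)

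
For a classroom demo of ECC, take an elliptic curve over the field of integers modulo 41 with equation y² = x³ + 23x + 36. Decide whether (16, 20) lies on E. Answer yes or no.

y² = 20² ≡ 31; x³ + 23x + 36 = 4500 ≡ 31 (mod 41). 31 = 31.

yes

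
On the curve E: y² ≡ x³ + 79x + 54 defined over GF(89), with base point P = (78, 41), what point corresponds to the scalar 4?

Repeated addition: build up to 4P.
2P: tangent at (78, 41): λ = (3·78² + 79)/(2·41) ≡ 86/82. 82⁻¹ ≡ 38 (mod 89), so λ ≡ 86·38 ≡ 64.
  x = λ² - 78 - 78 = 4096 - 156 ≡ 24; y = λ·(78 - 24) - 41 ≡ 33. → (24, 33)
3P: (24, 33) + (78, 41). λ = (41 - 33)/(78 - 24) ≡ 8/54 mod 89. 54⁻¹ ≡ 61 (mod 89), so λ ≡ 43.
  x = λ² - 24 - 78 = 1849 - 102 ≡ 56; y = λ·(24 - 56) - 33 ≡ 15. → (56, 15)
4P: (56, 15) + (78, 41). λ = (41 - 15)/(78 - 56) ≡ 26/22 mod 89. 22⁻¹ ≡ 85 (mod 89), so λ ≡ 74.
  x = λ² - 56 - 78 = 5476 - 134 ≡ 2; y = λ·(56 - 2) - 15 ≡ 65. → (2, 65)

(2, 65)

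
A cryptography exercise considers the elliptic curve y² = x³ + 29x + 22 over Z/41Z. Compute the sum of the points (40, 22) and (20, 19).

(40, 22) + (20, 19). λ = (19 - 22)/(20 - 40) ≡ 38/21 mod 41. 21⁻¹ ≡ 2 (mod 41), so λ ≡ 35.
  x = λ² - 40 - 20 = 1225 - 60 ≡ 17; y = λ·(40 - 17) - 22 ≡ 4. → (17, 4)

(17, 4)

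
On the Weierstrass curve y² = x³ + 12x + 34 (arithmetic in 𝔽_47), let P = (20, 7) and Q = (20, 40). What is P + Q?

O

The two points share x = 20 and their y-coordinates satisfy 7 + 40 ≡ 0 (mod 47), so they are inverses. Their sum is 𝒪.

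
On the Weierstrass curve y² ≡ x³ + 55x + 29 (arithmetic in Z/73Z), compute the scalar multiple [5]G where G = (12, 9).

Repeated addition: build up to 5G.
2G: tangent at (12, 9): λ = (3·12² + 55)/(2·9) ≡ 49/18. 18⁻¹ ≡ 69 (mod 73) since 18·69 = 1242 ≡ 1, so λ ≡ 49·69 ≡ 23.
  x = λ² - 12 - 12 = 529 - 24 ≡ 67; y = λ·(12 - 67) - 9 ≡ 40. → (67, 40)
3G: (67, 40) + (12, 9). λ = (9 - 40)/(12 - 67) ≡ 42/18 mod 73. 18⁻¹ ≡ 69 (mod 73), so λ ≡ 51.
  x = λ² - 67 - 12 = 2601 - 79 ≡ 40; y = λ·(67 - 40) - 40 ≡ 23. → (40, 23)
4G: (40, 23) + (12, 9). λ = (9 - 23)/(12 - 40) ≡ 59/45 mod 73. 45⁻¹ ≡ 13 (mod 73) since 45·13 = 585 ≡ 1, so λ ≡ 37.
  x = λ² - 40 - 12 = 1369 - 52 ≡ 3; y = λ·(40 - 3) - 23 ≡ 32. → (3, 32)
5G: (3, 32) + (12, 9). λ = (9 - 32)/(12 - 3) ≡ 50/9 mod 73. 9⁻¹ ≡ 65 (mod 73), so λ ≡ 38.
  x = λ² - 3 - 12 = 1444 - 15 ≡ 42; y = λ·(3 - 42) - 32 ≡ 19. → (42, 19)

(42, 19)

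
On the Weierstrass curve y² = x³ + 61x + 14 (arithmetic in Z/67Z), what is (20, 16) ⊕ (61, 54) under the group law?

(48, 61)

(20, 16) + (61, 54). λ = (54 - 16)/(61 - 20) ≡ 38/41 mod 67. 41⁻¹ ≡ 18 (mod 67) since 41·18 = 738 ≡ 1, so λ ≡ 14.
  x = λ² - 20 - 61 = 196 - 81 ≡ 48; y = λ·(20 - 48) - 16 ≡ 61. → (48, 61)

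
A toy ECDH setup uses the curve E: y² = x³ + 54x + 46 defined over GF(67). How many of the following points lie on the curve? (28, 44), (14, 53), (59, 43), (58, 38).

4

(28, 44): 44² ≡ 60, rhs ≡ 60 → on.
(14, 53): 53² ≡ 62, rhs ≡ 62 → on.
(59, 43): 43² ≡ 40, rhs ≡ 40 → on.
(58, 38): 38² ≡ 37, rhs ≡ 37 → on.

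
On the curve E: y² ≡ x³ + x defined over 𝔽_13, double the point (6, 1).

tangent at (6, 1): λ = (3·6² + 1)/(2·1) ≡ 5/2. 2⁻¹ ≡ 7 (mod 13) since 2·7 = 14 ≡ 1, so λ ≡ 5·7 ≡ 9.
  x = λ² - 6 - 6 = 81 - 12 ≡ 4; y = λ·(6 - 4) - 1 ≡ 4. → (4, 4)

(4, 4)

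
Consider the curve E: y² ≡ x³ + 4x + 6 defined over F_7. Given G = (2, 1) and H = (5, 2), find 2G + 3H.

First 2G:
Repeated addition: build up to 2G.
2G: tangent at (2, 1): λ = (3·2² + 4)/(2·1) ≡ 2/2. 2⁻¹ ≡ 4 (mod 7) since 2·4 = 8 ≡ 1, so λ ≡ 2·4 ≡ 1.
  x = λ² - 2 - 2 = 1 - 4 ≡ 4; y = λ·(2 - 4) - 1 ≡ 4. → (4, 4)
2G = (4, 4).
Next 3H:
Repeated addition: build up to 3H.
2H: tangent at (5, 2): λ = (3·5² + 4)/(2·2) ≡ 2/4. 4⁻¹ ≡ 2 (mod 7), so λ ≡ 2·2 ≡ 4.
  x = λ² - 5 - 5 = 16 - 10 ≡ 6; y = λ·(5 - 6) - 2 ≡ 1. → (6, 1)
3H: (6, 1) + (5, 2). λ = (2 - 1)/(5 - 6) ≡ 1/6 mod 7. 6⁻¹ ≡ 6 (mod 7), so λ ≡ 6.
  x = λ² - 6 - 5 = 36 - 11 ≡ 4; y = λ·(6 - 4) - 1 ≡ 4. → (4, 4)
3H = (4, 4).
Finally 2G + 3H:
tangent at (4, 4): λ = (3·4² + 4)/(2·4) ≡ 3/1. 1⁻¹ ≡ 1 (mod 7), so λ ≡ 3·1 ≡ 3.
  x = λ² - 4 - 4 = 9 - 8 ≡ 1; y = λ·(4 - 1) - 4 ≡ 5. → (1, 5)

(1, 5)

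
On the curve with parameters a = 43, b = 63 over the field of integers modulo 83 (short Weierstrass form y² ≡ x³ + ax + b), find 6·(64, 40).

(18, 64)

Write G = (64, 40).
Repeated addition: build up to 6G.
2G: tangent at (64, 40): λ = (3·64² + 43)/(2·40) ≡ 47/80. 80⁻¹ ≡ 55 (mod 83), so λ ≡ 47·55 ≡ 12.
  x = λ² - 64 - 64 = 144 - 128 ≡ 16; y = λ·(64 - 16) - 40 ≡ 38. → (16, 38)
3G: (16, 38) + (64, 40). λ = (40 - 38)/(64 - 16) ≡ 2/48 mod 83. 48⁻¹ ≡ 64 (mod 83), so λ ≡ 45.
  x = λ² - 16 - 64 = 2025 - 80 ≡ 36; y = λ·(16 - 36) - 38 ≡ 58. → (36, 58)
4G: (36, 58) + (64, 40). λ = (40 - 58)/(64 - 36) ≡ 65/28 mod 83. 28⁻¹ ≡ 3 (mod 83), so λ ≡ 29.
  x = λ² - 36 - 64 = 841 - 100 ≡ 77; y = λ·(36 - 77) - 58 ≡ 81. → (77, 81)
5G: (77, 81) + (64, 40). λ = (40 - 81)/(64 - 77) ≡ 42/70 mod 83. 70⁻¹ ≡ 51 (mod 83) since 70·51 = 3570 ≡ 1, so λ ≡ 67.
  x = λ² - 77 - 64 = 4489 - 141 ≡ 32; y = λ·(77 - 32) - 81 ≡ 29. → (32, 29)
6G: (32, 29) + (64, 40). λ = (40 - 29)/(64 - 32) ≡ 11/32 mod 83. 32⁻¹ ≡ 13 (mod 83), so λ ≡ 60.
  x = λ² - 32 - 64 = 3600 - 96 ≡ 18; y = λ·(32 - 18) - 29 ≡ 64. → (18, 64)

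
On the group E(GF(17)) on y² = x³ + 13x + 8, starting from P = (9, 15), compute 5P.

Double-and-add on 5 = (101)₂. Start with P = (9, 15) for the leading 1-bit.
double: tangent at (9, 15): λ = (3·9² + 13)/(2·15) ≡ 1/13. 13⁻¹ ≡ 4 (mod 17) since 13·4 = 52 ≡ 1, so λ ≡ 1·4 ≡ 4.
  x = λ² - 9 - 9 = 16 - 18 ≡ 15; y = λ·(9 - 15) - 15 ≡ 12. → (15, 12)
double: tangent at (15, 12): λ = (3·15² + 13)/(2·12) ≡ 8/7. 7⁻¹ ≡ 5 (mod 17) since 7·5 = 35 ≡ 1, so λ ≡ 8·5 ≡ 6.
  x = λ² - 15 - 15 = 36 - 30 ≡ 6; y = λ·(15 - 6) - 12 ≡ 8. → (6, 8)
add P: (6, 8) + (9, 15). λ = (15 - 8)/(9 - 6) ≡ 7/3 mod 17. 3⁻¹ ≡ 6 (mod 17) since 3·6 = 18 ≡ 1, so λ ≡ 8.
  x = λ² - 6 - 9 = 64 - 15 ≡ 15; y = λ·(6 - 15) - 8 ≡ 5. → (15, 5)

(15, 5)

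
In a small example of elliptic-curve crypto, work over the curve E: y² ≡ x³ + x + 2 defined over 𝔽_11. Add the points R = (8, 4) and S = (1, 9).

(8, 4) + (1, 9). λ = (9 - 4)/(1 - 8) ≡ 5/4 mod 11. 4⁻¹ ≡ 3 (mod 11), so λ ≡ 4.
  x = λ² - 8 - 1 = 16 - 9 ≡ 7; y = λ·(8 - 7) - 4 ≡ 0. → (7, 0)

(7, 0)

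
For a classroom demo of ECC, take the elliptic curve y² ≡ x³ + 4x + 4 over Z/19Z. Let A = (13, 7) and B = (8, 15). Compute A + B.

(15, 0)

(13, 7) + (8, 15). λ = (15 - 7)/(8 - 13) ≡ 8/14 mod 19. 14⁻¹ ≡ 15 (mod 19) since 14·15 = 210 ≡ 1, so λ ≡ 6.
  x = λ² - 13 - 8 = 36 - 21 ≡ 15; y = λ·(13 - 15) - 7 ≡ 0. → (15, 0)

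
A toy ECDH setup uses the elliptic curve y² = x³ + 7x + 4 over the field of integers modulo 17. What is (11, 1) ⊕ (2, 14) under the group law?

(11, 1) + (2, 14). λ = (14 - 1)/(2 - 11) ≡ 13/8 mod 17. 8⁻¹ ≡ 15 (mod 17), so λ ≡ 8.
  x = λ² - 11 - 2 = 64 - 13 ≡ 0; y = λ·(11 - 0) - 1 ≡ 2. → (0, 2)

(0, 2)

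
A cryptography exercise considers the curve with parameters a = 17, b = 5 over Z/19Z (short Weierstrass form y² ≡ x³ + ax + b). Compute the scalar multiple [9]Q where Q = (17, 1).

(10, 15)

Double-and-add on 9 = (1001)₂. Start with Q = (17, 1) for the leading 1-bit.
double: tangent at (17, 1): λ = (3·17² + 17)/(2·1) ≡ 10/2. 2⁻¹ ≡ 10 (mod 19) since 2·10 = 20 ≡ 1, so λ ≡ 10·10 ≡ 5.
  x = λ² - 17 - 17 = 25 - 34 ≡ 10; y = λ·(17 - 10) - 1 ≡ 15. → (10, 15)
double: tangent at (10, 15): λ = (3·10² + 17)/(2·15) ≡ 13/11. 11⁻¹ ≡ 7 (mod 19) since 11·7 = 77 ≡ 1, so λ ≡ 13·7 ≡ 15.
  x = λ² - 10 - 10 = 225 - 20 ≡ 15; y = λ·(10 - 15) - 15 ≡ 5. → (15, 5)
double: tangent at (15, 5): λ = (3·15² + 17)/(2·5) ≡ 8/10. 10⁻¹ ≡ 2 (mod 19), so λ ≡ 8·2 ≡ 16.
  x = λ² - 15 - 15 = 256 - 30 ≡ 17; y = λ·(15 - 17) - 5 ≡ 1. → (17, 1)
add Q: tangent at (17, 1): λ = (3·17² + 17)/(2·1) ≡ 10/2. 2⁻¹ ≡ 10 (mod 19), so λ ≡ 10·10 ≡ 5.
  x = λ² - 17 - 17 = 25 - 34 ≡ 10; y = λ·(17 - 10) - 1 ≡ 15. → (10, 15)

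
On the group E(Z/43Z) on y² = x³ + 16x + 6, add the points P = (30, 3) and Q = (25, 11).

(30, 3) + (25, 11). λ = (11 - 3)/(25 - 30) ≡ 8/38 mod 43. 38⁻¹ ≡ 17 (mod 43), so λ ≡ 7.
  x = λ² - 30 - 25 = 49 - 55 ≡ 37; y = λ·(30 - 37) - 3 ≡ 34. → (37, 34)

(37, 34)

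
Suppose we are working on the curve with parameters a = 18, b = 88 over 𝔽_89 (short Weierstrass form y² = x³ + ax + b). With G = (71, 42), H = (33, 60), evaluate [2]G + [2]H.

(43, 25)

First 2G:
Repeated addition: build up to 2G.
2G: tangent at (71, 42): λ = (3·71² + 18)/(2·42) ≡ 11/84. 84⁻¹ ≡ 71 (mod 89) since 84·71 = 5964 ≡ 1, so λ ≡ 11·71 ≡ 69.
  x = λ² - 71 - 71 = 4761 - 142 ≡ 80; y = λ·(71 - 80) - 42 ≡ 49. → (80, 49)
2G = (80, 49).
Next 2H:
Repeated addition: build up to 2H.
2H: tangent at (33, 60): λ = (3·33² + 18)/(2·60) ≡ 81/31. 31⁻¹ ≡ 23 (mod 89), so λ ≡ 81·23 ≡ 83.
  x = λ² - 33 - 33 = 6889 - 66 ≡ 59; y = λ·(33 - 59) - 60 ≡ 7. → (59, 7)
2H = (59, 7).
Finally 2G + 2H:
(80, 49) + (59, 7). λ = (7 - 49)/(59 - 80) ≡ 47/68 mod 89. 68⁻¹ ≡ 72 (mod 89) since 68·72 = 4896 ≡ 1, so λ ≡ 2.
  x = λ² - 80 - 59 = 4 - 139 ≡ 43; y = λ·(80 - 43) - 49 ≡ 25. → (43, 25)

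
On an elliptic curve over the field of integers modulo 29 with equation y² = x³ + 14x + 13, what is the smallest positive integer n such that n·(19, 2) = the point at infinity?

11

2P: tangent at (19, 2): λ = (3·19² + 14)/(2·2) ≡ 24/4. 4⁻¹ ≡ 22 (mod 29) since 4·22 = 88 ≡ 1, so λ ≡ 24·22 ≡ 6.
  x = λ² - 19 - 19 = 36 - 38 ≡ 27; y = λ·(19 - 27) - 2 ≡ 8. → (27, 8)
3P: (27, 8) + (19, 2). λ = (2 - 8)/(19 - 27) ≡ 23/21 mod 29. 21⁻¹ ≡ 18 (mod 29) since 21·18 = 378 ≡ 1, so λ ≡ 8.
  x = λ² - 27 - 19 = 64 - 46 ≡ 18; y = λ·(27 - 18) - 8 ≡ 6. → (18, 6)
4P: (18, 6) + (19, 2). λ = (2 - 6)/(19 - 18) ≡ 25/1 mod 29. 1⁻¹ ≡ 1 (mod 29), so λ ≡ 25.
  x = λ² - 18 - 19 = 625 - 37 ≡ 8; y = λ·(18 - 8) - 6 ≡ 12. → (8, 12)
5P: (8, 12) + (19, 2). λ = (2 - 12)/(19 - 8) ≡ 19/11 mod 29. 11⁻¹ ≡ 8 (mod 29) since 11·8 = 88 ≡ 1, so λ ≡ 7.
  x = λ² - 8 - 19 = 49 - 27 ≡ 22; y = λ·(8 - 22) - 12 ≡ 6. → (22, 6)
6P: (22, 6) + (19, 2). λ = (2 - 6)/(19 - 22) ≡ 25/26 mod 29. 26⁻¹ ≡ 19 (mod 29) since 26·19 = 494 ≡ 1, so λ ≡ 11.
  x = λ² - 22 - 19 = 121 - 41 ≡ 22; y = λ·(22 - 22) - 6 ≡ 23. → (22, 23)
7P: (22, 23) + (19, 2). λ = (2 - 23)/(19 - 22) ≡ 8/26 mod 29. 26⁻¹ ≡ 19 (mod 29) since 26·19 = 494 ≡ 1, so λ ≡ 7.
  x = λ² - 22 - 19 = 49 - 41 ≡ 8; y = λ·(22 - 8) - 23 ≡ 17. → (8, 17)
8P: (8, 17) + (19, 2). λ = (2 - 17)/(19 - 8) ≡ 14/11 mod 29. 11⁻¹ ≡ 8 (mod 29), so λ ≡ 25.
  x = λ² - 8 - 19 = 625 - 27 ≡ 18; y = λ·(8 - 18) - 17 ≡ 23. → (18, 23)
9P: (18, 23) + (19, 2). λ = (2 - 23)/(19 - 18) ≡ 8/1 mod 29. 1⁻¹ ≡ 1 (mod 29) since 1·1 = 1 ≡ 1, so λ ≡ 8.
  x = λ² - 18 - 19 = 64 - 37 ≡ 27; y = λ·(18 - 27) - 23 ≡ 21. → (27, 21)
10P: (27, 21) + (19, 2). λ = (2 - 21)/(19 - 27) ≡ 10/21 mod 29. 21⁻¹ ≡ 18 (mod 29) since 21·18 = 378 ≡ 1, so λ ≡ 6.
  x = λ² - 27 - 19 = 36 - 46 ≡ 19; y = λ·(27 - 19) - 21 ≡ 27. → (19, 27)
11P: (19, 27) + (19, 2): same x and y₁ ≡ -y₂, so the sum is the point at infinity.
11P = the point at infinity, so the order is 11.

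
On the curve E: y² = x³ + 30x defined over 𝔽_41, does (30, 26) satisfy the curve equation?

yes

y² = 26² ≡ 20; x³ + 30x + 0 = 27900 ≡ 20 (mod 41). 20 = 20.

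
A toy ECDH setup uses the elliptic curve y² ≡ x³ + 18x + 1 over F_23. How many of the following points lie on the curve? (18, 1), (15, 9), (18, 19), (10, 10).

(18, 1): 1² ≡ 1, rhs ≡ 16 → off.
(15, 9): 9² ≡ 12, rhs ≡ 12 → on.
(18, 19): 19² ≡ 16, rhs ≡ 16 → on.
(10, 10): 10² ≡ 8, rhs ≡ 8 → on.

3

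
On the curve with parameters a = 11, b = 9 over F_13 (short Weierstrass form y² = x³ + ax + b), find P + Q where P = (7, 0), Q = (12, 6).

(7, 0) + (12, 6). λ = (6 - 0)/(12 - 7) ≡ 6/5 mod 13. 5⁻¹ ≡ 8 (mod 13), so λ ≡ 9.
  x = λ² - 7 - 12 = 81 - 19 ≡ 10; y = λ·(7 - 10) - 0 ≡ 12. → (10, 12)

(10, 12)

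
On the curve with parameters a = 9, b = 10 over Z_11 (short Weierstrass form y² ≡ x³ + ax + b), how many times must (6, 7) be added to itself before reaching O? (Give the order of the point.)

8

2P: tangent at (6, 7): λ = (3·6² + 9)/(2·7) ≡ 7/3. 3⁻¹ ≡ 4 (mod 11), so λ ≡ 7·4 ≡ 6.
  x = λ² - 6 - 6 = 36 - 12 ≡ 2; y = λ·(6 - 2) - 7 ≡ 6. → (2, 6)
3P: (2, 6) + (6, 7). λ = (7 - 6)/(6 - 2) ≡ 1/4 mod 11. 4⁻¹ ≡ 3 (mod 11), so λ ≡ 3.
  x = λ² - 2 - 6 = 9 - 8 ≡ 1; y = λ·(2 - 1) - 6 ≡ 8. → (1, 8)
4P: (1, 8) + (6, 7). λ = (7 - 8)/(6 - 1) ≡ 10/5 mod 11. 5⁻¹ ≡ 9 (mod 11), so λ ≡ 2.
  x = λ² - 1 - 6 = 4 - 7 ≡ 8; y = λ·(1 - 8) - 8 ≡ 0. → (8, 0)
5P: (8, 0) + (6, 7). λ = (7 - 0)/(6 - 8) ≡ 7/9 mod 11. 9⁻¹ ≡ 5 (mod 11), so λ ≡ 2.
  x = λ² - 8 - 6 = 4 - 14 ≡ 1; y = λ·(8 - 1) - 0 ≡ 3. → (1, 3)
6P: (1, 3) + (6, 7). λ = (7 - 3)/(6 - 1) ≡ 4/5 mod 11. 5⁻¹ ≡ 9 (mod 11) since 5·9 = 45 ≡ 1, so λ ≡ 3.
  x = λ² - 1 - 6 = 9 - 7 ≡ 2; y = λ·(1 - 2) - 3 ≡ 5. → (2, 5)
7P: (2, 5) + (6, 7). λ = (7 - 5)/(6 - 2) ≡ 2/4 mod 11. 4⁻¹ ≡ 3 (mod 11), so λ ≡ 6.
  x = λ² - 2 - 6 = 36 - 8 ≡ 6; y = λ·(2 - 6) - 5 ≡ 4. → (6, 4)
8P: (6, 4) + (6, 7): same x and y₁ ≡ -y₂, so the sum is O.
8P = O, so the order is 8.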